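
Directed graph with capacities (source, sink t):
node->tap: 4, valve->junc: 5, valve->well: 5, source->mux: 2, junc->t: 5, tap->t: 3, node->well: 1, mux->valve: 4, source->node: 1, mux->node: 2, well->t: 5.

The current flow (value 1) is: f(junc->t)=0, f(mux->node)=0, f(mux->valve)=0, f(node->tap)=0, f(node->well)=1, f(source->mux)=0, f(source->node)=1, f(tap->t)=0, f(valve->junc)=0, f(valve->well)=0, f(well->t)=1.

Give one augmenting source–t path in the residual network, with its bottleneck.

source->mux->node->tap->t, bottleneck 2

Residual along source->mux->node->tap->t: source->mux: 2, mux->node: 2, node->tap: 4, tap->t: 3.
Bottleneck = min = 2.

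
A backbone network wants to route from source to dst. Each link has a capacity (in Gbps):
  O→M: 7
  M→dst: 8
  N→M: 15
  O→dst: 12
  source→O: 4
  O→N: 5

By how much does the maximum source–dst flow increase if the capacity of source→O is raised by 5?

Original max flow = 4.
After raising cap(source→O), augmenting paths through that edge carry 5 more units.
New max flow = 9. Increase = 5.

5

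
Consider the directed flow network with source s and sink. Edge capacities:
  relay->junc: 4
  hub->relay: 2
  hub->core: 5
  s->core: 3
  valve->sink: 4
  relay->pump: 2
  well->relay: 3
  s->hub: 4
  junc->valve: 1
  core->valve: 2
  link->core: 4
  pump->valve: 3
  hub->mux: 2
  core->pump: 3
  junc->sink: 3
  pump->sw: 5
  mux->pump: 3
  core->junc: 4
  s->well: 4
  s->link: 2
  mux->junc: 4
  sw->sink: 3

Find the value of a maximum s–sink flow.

Augment s->core->junc->sink: bottleneck 3. Total 3.
Augment s->link->core->valve->sink: bottleneck 2. Total 5.
Augment s->well->relay->junc->valve->sink: bottleneck 1. Total 6.
Augment s->well->relay->pump->valve->sink: bottleneck 1. Total 7.
Augment s->well->relay->pump->sw->sink: bottleneck 1. Total 8.
Augment s->hub->core->pump->sw->sink: bottleneck 2. Total 10.
No augmenting path remains in the residual graph.

10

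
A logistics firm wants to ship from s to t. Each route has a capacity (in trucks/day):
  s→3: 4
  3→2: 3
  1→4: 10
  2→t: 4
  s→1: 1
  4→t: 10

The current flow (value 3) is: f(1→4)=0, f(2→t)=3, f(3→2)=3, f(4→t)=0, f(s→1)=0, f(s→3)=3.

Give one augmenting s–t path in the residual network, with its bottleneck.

s→1→4→t, bottleneck 1

Residual along s→1→4→t: s→1: 1, 1→4: 10, 4→t: 10.
Bottleneck = min = 1.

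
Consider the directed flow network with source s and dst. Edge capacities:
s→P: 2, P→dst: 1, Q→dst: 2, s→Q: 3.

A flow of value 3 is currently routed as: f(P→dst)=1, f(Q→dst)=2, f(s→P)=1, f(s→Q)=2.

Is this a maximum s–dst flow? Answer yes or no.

Yes

Residual reachable from s: {P, Q, s}; dst is not reachable.
Saturated cut: P→dst, Q→dst with total capacity 3 = current flow value. Flow is maximum.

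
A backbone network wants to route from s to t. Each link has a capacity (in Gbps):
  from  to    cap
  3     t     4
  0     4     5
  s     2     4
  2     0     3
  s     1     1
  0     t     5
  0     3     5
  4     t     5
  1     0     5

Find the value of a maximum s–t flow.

4

Augment s->2->0->t: bottleneck 3. Total 3.
Augment s->1->0->t: bottleneck 1. Total 4.
No augmenting path remains in the residual graph.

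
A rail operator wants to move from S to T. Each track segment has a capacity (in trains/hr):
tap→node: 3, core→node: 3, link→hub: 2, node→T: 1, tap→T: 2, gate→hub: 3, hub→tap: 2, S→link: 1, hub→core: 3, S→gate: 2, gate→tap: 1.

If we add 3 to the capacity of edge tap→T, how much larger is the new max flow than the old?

Original max flow = 3.
Edge tap→T does not cross the min cut (source side {S}), so extra capacity there cannot help.
New max flow = 3. Increase = 0.

0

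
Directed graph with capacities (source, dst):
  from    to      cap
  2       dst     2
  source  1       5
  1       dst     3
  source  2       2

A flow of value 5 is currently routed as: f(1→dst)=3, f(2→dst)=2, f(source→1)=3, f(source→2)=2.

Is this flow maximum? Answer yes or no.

Residual reachable from source: {1, source}; dst is not reachable.
Saturated cut: source→2, 1→dst with total capacity 5 = current flow value. Flow is maximum.

Yes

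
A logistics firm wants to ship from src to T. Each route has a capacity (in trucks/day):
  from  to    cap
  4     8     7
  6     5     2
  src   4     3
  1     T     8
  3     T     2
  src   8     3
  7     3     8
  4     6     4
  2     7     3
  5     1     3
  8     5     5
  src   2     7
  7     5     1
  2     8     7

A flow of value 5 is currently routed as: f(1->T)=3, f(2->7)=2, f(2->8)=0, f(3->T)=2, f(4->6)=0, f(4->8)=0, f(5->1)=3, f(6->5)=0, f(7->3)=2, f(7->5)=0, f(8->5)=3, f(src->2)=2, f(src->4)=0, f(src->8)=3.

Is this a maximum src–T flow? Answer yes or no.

Yes

Residual reachable from src: {2, 3, 4, 5, 6, 7, 8, src}; T is not reachable.
Saturated cut: 5->1, 3->T with total capacity 5 = current flow value. Flow is maximum.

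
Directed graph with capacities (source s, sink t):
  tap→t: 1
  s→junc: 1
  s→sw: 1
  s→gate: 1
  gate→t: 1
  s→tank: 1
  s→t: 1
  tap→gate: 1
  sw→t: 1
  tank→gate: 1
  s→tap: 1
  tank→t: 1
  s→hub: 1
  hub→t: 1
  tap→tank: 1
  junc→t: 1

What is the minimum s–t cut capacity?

7

Max flow = 7 (via 7 augmenting paths).
In the residual at optimum, the set reachable from s is {s}.
Cut edges: s→tap (cap 1), s→hub (cap 1), s→tank (cap 1), s→junc (cap 1), s→sw (cap 1), s→gate (cap 1), s→t (cap 1). Sum = 7.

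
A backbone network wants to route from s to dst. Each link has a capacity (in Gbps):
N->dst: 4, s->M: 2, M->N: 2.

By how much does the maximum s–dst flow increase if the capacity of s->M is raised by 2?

Original max flow = 2.
Even with extra capacity on s->M, another cut of capacity 2 remains binding.
New max flow = 2. Increase = 0.

0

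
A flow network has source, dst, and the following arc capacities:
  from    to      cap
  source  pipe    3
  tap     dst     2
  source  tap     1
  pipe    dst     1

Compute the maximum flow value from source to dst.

Augment source->tap->dst: bottleneck 1. Total 1.
Augment source->pipe->dst: bottleneck 1. Total 2.
No augmenting path remains in the residual graph.

2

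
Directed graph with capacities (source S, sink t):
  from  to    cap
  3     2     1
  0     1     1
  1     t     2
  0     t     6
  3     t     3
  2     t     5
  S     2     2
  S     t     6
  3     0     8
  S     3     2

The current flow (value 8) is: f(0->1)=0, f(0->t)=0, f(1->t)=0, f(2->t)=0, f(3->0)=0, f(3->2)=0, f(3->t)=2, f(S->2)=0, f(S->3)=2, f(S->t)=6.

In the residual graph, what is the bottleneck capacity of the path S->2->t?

2

Residual capacities along the path: S->2: 2, 2->t: 5.
Minimum is 2.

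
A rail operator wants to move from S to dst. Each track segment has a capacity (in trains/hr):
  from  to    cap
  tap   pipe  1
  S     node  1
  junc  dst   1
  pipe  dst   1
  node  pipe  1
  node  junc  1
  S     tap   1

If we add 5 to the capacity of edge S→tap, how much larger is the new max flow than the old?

Original max flow = 2.
Even with extra capacity on S→tap, another cut of capacity 2 remains binding.
New max flow = 2. Increase = 0.

0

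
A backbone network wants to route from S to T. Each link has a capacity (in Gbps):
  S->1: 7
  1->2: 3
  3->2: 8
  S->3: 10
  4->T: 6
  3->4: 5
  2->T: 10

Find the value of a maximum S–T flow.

13

Augment S->3->4->T: bottleneck 5. Total 5.
Augment S->3->2->T: bottleneck 5. Total 10.
Augment S->1->2->T: bottleneck 3. Total 13.
No augmenting path remains in the residual graph.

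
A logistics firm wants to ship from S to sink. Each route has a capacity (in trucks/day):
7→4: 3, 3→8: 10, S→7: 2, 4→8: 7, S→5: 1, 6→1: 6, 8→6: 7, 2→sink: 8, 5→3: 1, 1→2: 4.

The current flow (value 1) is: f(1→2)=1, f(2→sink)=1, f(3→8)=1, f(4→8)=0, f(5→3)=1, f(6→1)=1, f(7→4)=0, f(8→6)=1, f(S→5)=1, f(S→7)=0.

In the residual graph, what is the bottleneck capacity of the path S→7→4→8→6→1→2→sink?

2

Residual capacities along the path: S→7: 2, 7→4: 3, 4→8: 7, 8→6: 6, 6→1: 5, 1→2: 3, 2→sink: 7.
Minimum is 2.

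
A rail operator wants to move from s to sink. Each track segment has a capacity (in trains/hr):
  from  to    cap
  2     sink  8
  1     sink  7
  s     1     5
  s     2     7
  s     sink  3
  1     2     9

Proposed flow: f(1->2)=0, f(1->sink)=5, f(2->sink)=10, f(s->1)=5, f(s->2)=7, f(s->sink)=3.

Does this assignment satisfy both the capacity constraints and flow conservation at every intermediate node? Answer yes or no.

Capacity violated on 2->sink: flow 10 > capacity 8.

No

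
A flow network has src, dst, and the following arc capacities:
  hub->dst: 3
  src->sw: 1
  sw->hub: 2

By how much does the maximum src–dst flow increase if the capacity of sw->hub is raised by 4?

0

Original max flow = 1.
Edge sw->hub does not cross the min cut (source side {src}), so extra capacity there cannot help.
New max flow = 1. Increase = 0.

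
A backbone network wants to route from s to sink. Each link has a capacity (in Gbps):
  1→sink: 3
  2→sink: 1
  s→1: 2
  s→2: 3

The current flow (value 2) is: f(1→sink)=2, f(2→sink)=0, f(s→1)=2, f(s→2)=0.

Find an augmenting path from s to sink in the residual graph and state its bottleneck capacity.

Residual along s→2→sink: s→2: 3, 2→sink: 1.
Bottleneck = min = 1.

s→2→sink, bottleneck 1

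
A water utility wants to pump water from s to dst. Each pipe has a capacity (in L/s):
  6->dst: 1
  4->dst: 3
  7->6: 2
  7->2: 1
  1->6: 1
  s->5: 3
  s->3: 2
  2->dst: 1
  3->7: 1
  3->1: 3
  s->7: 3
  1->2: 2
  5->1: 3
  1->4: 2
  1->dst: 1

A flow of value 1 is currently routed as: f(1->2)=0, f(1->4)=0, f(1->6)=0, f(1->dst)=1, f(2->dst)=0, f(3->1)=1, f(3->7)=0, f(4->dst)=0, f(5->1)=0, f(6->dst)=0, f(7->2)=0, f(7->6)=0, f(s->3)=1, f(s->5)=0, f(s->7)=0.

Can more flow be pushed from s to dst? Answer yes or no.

Residual path s->7->2->dst has bottleneck 1 > 0.
Pushing 1 along it raises the flow to 2, so the given flow is not maximum.

Yes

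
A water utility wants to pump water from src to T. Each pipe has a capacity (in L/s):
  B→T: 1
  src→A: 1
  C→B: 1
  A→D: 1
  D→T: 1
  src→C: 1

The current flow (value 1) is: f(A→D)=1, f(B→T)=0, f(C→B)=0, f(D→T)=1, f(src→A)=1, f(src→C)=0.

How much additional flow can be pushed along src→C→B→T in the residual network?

1

Residual capacities along the path: src→C: 1, C→B: 1, B→T: 1.
Minimum is 1.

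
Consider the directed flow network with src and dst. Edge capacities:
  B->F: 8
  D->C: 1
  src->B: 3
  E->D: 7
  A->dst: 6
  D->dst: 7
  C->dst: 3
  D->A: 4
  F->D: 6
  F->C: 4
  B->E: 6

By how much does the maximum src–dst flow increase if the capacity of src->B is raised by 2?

Original max flow = 3.
After raising cap(src->B), augmenting paths through that edge carry 2 more units.
New max flow = 5. Increase = 2.

2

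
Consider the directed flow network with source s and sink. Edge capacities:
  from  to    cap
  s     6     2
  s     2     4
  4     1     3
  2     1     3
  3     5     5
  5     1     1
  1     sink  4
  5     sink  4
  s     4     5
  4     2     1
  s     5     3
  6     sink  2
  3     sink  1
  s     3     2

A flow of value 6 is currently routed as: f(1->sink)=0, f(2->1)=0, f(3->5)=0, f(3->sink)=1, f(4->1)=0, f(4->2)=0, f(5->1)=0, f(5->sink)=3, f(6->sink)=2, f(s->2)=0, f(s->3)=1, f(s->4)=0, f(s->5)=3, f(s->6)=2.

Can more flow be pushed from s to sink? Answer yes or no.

Residual path s->4->1->sink has bottleneck 3 > 0.
Pushing 3 along it raises the flow to 9, so the given flow is not maximum.

Yes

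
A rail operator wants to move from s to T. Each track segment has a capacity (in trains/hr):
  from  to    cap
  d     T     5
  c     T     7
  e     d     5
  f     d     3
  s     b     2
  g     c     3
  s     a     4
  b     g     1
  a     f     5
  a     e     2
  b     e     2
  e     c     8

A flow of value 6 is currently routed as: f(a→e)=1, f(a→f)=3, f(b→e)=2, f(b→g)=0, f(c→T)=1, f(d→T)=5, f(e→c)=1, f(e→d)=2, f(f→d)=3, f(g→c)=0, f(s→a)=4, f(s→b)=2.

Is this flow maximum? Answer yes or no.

Residual reachable from s: {s}; T is not reachable.
Saturated cut: s→a, s→b with total capacity 6 = current flow value. Flow is maximum.

Yes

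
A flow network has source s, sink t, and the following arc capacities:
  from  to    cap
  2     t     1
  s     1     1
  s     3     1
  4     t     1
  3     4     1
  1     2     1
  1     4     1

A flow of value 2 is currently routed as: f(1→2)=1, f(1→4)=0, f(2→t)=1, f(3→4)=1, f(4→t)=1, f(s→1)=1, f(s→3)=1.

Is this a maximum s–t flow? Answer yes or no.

Yes

Residual reachable from s: {s}; t is not reachable.
Saturated cut: s→1, s→3 with total capacity 2 = current flow value. Flow is maximum.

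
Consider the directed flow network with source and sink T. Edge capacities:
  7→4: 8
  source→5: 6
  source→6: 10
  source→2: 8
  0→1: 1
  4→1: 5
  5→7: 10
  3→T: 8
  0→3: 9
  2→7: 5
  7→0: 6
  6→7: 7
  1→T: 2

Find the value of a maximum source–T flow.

8

Augment source→5→7→4→1→T: bottleneck 2. Total 2.
Augment source→5→7→0→3→T: bottleneck 4. Total 6.
Augment source→6→7→0→3→T: bottleneck 2. Total 8.
No augmenting path remains in the residual graph.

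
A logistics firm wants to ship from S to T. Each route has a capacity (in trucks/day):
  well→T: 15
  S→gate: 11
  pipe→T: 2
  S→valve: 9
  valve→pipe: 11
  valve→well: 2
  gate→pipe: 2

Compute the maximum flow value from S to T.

4

Augment S→gate→pipe→T: bottleneck 2. Total 2.
Augment S→valve→well→T: bottleneck 2. Total 4.
No augmenting path remains in the residual graph.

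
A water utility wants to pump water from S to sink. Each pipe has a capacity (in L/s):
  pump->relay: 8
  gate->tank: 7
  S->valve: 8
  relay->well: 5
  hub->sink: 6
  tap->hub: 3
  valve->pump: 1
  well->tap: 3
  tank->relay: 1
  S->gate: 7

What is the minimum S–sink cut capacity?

2

Max flow = 2 (via 2 augmenting paths).
In the residual at optimum, the set reachable from S is {S, gate, tank, valve}.
Cut edges: valve->pump (cap 1), tank->relay (cap 1). Sum = 2.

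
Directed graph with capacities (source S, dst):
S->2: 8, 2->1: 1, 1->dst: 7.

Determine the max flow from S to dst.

1

Augment S->2->1->dst: bottleneck 1. Total 1.
No augmenting path remains in the residual graph.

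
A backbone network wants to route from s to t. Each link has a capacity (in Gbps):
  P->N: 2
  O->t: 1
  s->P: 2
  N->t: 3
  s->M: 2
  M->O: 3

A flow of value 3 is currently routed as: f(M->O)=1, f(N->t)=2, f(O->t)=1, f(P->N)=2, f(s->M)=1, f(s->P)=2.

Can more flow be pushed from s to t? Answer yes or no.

Residual reachable from s: {M, O, s}; t is not reachable.
Saturated cut: s->P, O->t with total capacity 3 = current flow value. Flow is maximum.

No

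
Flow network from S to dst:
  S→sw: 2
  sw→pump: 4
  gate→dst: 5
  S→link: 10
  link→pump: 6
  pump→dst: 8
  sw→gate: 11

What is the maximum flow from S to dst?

8

Augment S→link→pump→dst: bottleneck 6. Total 6.
Augment S→sw→pump→dst: bottleneck 2. Total 8.
No augmenting path remains in the residual graph.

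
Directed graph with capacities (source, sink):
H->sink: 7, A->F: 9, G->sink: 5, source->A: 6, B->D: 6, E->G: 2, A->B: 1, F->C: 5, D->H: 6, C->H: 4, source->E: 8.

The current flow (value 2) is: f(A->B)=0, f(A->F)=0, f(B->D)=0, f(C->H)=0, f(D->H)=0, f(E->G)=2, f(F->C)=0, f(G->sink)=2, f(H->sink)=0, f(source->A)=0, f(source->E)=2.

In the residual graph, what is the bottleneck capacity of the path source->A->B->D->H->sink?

1

Residual capacities along the path: source->A: 6, A->B: 1, B->D: 6, D->H: 6, H->sink: 7.
Minimum is 1.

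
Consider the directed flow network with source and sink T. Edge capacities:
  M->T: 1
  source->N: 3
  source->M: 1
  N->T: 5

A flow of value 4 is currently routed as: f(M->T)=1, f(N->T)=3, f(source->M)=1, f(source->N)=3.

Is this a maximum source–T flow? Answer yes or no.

Yes

Residual reachable from source: {source}; T is not reachable.
Saturated cut: source->N, source->M with total capacity 4 = current flow value. Flow is maximum.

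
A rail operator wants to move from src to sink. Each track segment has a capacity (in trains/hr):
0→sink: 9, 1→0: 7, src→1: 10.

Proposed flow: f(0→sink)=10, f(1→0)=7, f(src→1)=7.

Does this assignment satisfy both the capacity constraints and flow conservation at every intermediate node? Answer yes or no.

Capacity violated on 0→sink: flow 10 > capacity 9.

No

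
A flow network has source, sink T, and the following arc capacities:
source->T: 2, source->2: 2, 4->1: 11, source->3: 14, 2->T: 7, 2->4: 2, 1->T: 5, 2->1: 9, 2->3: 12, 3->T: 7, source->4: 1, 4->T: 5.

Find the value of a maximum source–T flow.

12

Augment source->T: bottleneck 2. Total 2.
Augment source->2->T: bottleneck 2. Total 4.
Augment source->3->T: bottleneck 7. Total 11.
Augment source->4->T: bottleneck 1. Total 12.
No augmenting path remains in the residual graph.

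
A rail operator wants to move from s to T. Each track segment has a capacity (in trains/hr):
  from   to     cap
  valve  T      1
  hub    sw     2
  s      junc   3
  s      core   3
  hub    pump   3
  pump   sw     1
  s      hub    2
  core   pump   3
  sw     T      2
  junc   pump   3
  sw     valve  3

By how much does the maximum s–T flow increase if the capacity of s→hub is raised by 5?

0

Original max flow = 3.
Even with extra capacity on s→hub, another cut of capacity 3 remains binding.
New max flow = 3. Increase = 0.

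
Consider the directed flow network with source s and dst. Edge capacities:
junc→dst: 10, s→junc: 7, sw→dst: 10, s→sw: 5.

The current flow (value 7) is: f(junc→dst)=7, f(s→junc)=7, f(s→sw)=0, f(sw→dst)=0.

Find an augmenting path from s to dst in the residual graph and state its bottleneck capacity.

Residual along s→sw→dst: s→sw: 5, sw→dst: 10.
Bottleneck = min = 5.

s→sw→dst, bottleneck 5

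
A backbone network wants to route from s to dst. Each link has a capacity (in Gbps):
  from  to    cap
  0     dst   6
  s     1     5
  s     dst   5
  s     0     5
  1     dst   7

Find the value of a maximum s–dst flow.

Augment s->dst: bottleneck 5. Total 5.
Augment s->0->dst: bottleneck 5. Total 10.
Augment s->1->dst: bottleneck 5. Total 15.
No augmenting path remains in the residual graph.

15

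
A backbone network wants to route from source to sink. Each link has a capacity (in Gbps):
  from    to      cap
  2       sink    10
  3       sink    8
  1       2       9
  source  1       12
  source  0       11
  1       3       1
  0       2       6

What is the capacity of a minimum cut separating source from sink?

Max flow = 11 (via 3 augmenting paths).
In the residual at optimum, the set reachable from source is {0, 1, 2, source}.
Cut edges: 1->3 (cap 1), 2->sink (cap 10). Sum = 11.

11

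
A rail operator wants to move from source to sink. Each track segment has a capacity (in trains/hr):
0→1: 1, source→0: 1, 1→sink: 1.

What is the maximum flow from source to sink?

1

Augment source→0→1→sink: bottleneck 1. Total 1.
No augmenting path remains in the residual graph.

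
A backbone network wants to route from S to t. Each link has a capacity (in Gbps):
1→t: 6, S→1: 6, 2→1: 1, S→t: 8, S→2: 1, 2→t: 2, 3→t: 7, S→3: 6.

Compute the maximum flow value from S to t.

21

Augment S→t: bottleneck 8. Total 8.
Augment S→2→t: bottleneck 1. Total 9.
Augment S→1→t: bottleneck 6. Total 15.
Augment S→3→t: bottleneck 6. Total 21.
No augmenting path remains in the residual graph.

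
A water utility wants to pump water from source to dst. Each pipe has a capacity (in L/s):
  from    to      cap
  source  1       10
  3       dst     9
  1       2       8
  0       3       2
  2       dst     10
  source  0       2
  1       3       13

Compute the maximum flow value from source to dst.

12

Augment source->1->2->dst: bottleneck 8. Total 8.
Augment source->1->3->dst: bottleneck 2. Total 10.
Augment source->0->3->dst: bottleneck 2. Total 12.
No augmenting path remains in the residual graph.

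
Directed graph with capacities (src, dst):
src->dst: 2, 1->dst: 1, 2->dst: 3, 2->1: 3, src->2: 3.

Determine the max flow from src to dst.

5

Augment src->dst: bottleneck 2. Total 2.
Augment src->2->dst: bottleneck 3. Total 5.
No augmenting path remains in the residual graph.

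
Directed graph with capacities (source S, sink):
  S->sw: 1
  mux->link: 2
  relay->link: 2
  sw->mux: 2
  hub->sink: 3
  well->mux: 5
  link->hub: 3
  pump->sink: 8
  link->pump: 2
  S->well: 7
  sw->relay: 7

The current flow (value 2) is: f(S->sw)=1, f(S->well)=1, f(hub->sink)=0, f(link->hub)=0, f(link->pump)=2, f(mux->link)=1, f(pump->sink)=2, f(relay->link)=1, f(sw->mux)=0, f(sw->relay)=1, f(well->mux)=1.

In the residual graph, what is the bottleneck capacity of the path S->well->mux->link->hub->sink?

1

Residual capacities along the path: S->well: 6, well->mux: 4, mux->link: 1, link->hub: 3, hub->sink: 3.
Minimum is 1.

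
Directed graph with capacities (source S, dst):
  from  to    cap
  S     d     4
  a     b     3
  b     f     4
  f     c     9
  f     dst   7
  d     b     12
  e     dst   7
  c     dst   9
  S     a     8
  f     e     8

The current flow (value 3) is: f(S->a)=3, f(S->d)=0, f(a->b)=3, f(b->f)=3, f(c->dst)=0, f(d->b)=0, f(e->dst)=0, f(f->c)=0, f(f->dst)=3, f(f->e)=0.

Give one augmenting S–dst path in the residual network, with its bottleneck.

Residual along S->d->b->f->dst: S->d: 4, d->b: 12, b->f: 1, f->dst: 4.
Bottleneck = min = 1.

S->d->b->f->dst, bottleneck 1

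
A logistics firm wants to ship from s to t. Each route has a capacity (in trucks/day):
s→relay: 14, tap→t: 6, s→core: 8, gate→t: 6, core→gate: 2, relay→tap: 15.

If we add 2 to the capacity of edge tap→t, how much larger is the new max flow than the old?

2

Original max flow = 8.
After raising cap(tap→t), augmenting paths through that edge carry 2 more units.
New max flow = 10. Increase = 2.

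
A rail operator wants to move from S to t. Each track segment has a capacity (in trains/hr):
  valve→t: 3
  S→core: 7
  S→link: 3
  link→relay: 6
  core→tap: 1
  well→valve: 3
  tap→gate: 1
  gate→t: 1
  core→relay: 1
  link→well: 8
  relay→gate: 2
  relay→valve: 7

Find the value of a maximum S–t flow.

Augment S→core→tap→gate→t: bottleneck 1. Total 1.
Augment S→core→relay→valve→t: bottleneck 1. Total 2.
Augment S→link→relay→valve→t: bottleneck 2. Total 4.
No augmenting path remains in the residual graph.

4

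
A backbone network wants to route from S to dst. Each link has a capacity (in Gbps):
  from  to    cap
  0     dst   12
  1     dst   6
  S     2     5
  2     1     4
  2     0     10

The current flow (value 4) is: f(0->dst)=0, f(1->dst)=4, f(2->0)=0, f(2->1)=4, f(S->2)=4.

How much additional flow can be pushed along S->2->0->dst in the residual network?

1

Residual capacities along the path: S->2: 1, 2->0: 10, 0->dst: 12.
Minimum is 1.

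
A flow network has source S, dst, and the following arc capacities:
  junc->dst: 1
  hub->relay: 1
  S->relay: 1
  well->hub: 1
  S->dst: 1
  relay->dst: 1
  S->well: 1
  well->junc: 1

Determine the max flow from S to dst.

Augment S->dst: bottleneck 1. Total 1.
Augment S->relay->dst: bottleneck 1. Total 2.
Augment S->well->junc->dst: bottleneck 1. Total 3.
No augmenting path remains in the residual graph.

3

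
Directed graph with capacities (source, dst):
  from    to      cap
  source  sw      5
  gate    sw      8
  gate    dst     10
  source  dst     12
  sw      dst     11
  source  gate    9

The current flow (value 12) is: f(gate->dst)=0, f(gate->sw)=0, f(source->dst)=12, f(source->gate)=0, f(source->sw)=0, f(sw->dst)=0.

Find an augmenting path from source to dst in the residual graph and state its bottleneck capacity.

Residual along source->gate->dst: source->gate: 9, gate->dst: 10.
Bottleneck = min = 9.

source->gate->dst, bottleneck 9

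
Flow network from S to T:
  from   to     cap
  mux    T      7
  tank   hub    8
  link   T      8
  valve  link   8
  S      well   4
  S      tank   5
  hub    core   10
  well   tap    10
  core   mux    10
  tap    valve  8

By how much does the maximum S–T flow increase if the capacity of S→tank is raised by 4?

Original max flow = 9.
After raising cap(S→tank), augmenting paths through that edge carry 2 more units.
New max flow = 11. Increase = 2.

2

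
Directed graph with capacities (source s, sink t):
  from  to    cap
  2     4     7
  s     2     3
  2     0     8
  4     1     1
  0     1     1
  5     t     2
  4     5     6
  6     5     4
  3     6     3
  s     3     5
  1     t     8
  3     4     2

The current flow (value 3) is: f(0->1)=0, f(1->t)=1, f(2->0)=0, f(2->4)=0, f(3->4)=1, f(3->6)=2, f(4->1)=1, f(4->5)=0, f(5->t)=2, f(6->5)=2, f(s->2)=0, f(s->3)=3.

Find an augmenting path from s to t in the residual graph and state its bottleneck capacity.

s->2->0->1->t, bottleneck 1

Residual along s->2->0->1->t: s->2: 3, 2->0: 8, 0->1: 1, 1->t: 7.
Bottleneck = min = 1.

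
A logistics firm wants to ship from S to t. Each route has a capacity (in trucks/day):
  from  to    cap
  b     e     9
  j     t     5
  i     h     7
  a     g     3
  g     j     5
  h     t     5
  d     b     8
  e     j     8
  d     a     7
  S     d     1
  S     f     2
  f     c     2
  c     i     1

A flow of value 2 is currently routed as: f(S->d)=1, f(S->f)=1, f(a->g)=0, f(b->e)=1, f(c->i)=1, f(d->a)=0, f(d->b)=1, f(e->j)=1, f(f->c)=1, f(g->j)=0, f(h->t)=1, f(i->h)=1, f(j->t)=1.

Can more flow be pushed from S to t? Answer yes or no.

Residual reachable from S: {S, c, f}; t is not reachable.
Saturated cut: c->i, S->d with total capacity 2 = current flow value. Flow is maximum.

No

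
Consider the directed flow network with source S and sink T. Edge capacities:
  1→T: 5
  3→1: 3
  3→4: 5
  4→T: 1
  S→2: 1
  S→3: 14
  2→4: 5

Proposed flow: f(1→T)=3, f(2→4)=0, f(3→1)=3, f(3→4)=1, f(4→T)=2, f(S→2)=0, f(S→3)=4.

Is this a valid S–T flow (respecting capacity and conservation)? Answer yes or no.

Capacity violated on 4→T: flow 2 > capacity 1.

No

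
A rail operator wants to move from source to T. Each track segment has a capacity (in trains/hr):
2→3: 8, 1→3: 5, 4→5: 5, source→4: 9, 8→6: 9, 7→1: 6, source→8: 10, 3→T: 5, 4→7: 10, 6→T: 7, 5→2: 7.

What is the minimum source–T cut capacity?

Max flow = 12 (via 2 augmenting paths).
In the residual at optimum, the set reachable from source is {1, 2, 3, 4, 5, 6, 7, 8, source}.
Cut edges: 3→T (cap 5), 6→T (cap 7). Sum = 12.

12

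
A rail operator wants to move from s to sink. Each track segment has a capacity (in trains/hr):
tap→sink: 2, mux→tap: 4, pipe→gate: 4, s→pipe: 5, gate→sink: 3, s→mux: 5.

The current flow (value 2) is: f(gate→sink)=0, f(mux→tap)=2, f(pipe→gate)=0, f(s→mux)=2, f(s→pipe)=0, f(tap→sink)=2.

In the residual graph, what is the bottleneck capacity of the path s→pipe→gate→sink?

Residual capacities along the path: s→pipe: 5, pipe→gate: 4, gate→sink: 3.
Minimum is 3.

3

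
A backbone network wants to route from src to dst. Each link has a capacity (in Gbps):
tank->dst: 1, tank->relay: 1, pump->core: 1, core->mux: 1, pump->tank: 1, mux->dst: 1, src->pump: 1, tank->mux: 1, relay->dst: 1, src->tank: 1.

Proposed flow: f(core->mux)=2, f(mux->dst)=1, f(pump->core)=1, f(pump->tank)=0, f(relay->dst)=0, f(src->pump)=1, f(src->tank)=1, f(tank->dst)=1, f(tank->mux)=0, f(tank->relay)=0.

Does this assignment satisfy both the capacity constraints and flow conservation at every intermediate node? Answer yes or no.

No

Capacity violated on core->mux: flow 2 > capacity 1.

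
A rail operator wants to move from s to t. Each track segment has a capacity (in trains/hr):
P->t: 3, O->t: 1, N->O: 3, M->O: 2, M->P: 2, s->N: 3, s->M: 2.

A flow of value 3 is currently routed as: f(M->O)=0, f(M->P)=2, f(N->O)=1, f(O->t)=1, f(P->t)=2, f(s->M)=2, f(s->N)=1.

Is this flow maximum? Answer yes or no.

Residual reachable from s: {N, O, s}; t is not reachable.
Saturated cut: s->M, O->t with total capacity 3 = current flow value. Flow is maximum.

Yes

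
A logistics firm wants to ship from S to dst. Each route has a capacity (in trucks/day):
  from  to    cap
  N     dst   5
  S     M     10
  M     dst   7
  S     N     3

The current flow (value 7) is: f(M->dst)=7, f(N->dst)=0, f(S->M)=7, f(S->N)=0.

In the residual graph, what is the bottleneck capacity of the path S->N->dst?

3

Residual capacities along the path: S->N: 3, N->dst: 5.
Minimum is 3.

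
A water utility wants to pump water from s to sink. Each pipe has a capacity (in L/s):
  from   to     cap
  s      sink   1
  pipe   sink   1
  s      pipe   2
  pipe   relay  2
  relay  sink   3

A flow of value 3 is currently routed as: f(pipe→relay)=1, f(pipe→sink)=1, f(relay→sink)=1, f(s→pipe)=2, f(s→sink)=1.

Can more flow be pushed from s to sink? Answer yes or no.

Residual reachable from s: {s}; sink is not reachable.
Saturated cut: s→pipe, s→sink with total capacity 3 = current flow value. Flow is maximum.

No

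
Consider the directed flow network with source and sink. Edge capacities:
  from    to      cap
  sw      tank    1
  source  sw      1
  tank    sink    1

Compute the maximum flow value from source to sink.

1

Augment source→sw→tank→sink: bottleneck 1. Total 1.
No augmenting path remains in the residual graph.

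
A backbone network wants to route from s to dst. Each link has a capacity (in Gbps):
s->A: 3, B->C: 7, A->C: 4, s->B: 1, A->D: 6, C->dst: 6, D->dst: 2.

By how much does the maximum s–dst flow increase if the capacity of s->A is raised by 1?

1

Original max flow = 4.
After raising cap(s->A), augmenting paths through that edge carry 1 more unit.
New max flow = 5. Increase = 1.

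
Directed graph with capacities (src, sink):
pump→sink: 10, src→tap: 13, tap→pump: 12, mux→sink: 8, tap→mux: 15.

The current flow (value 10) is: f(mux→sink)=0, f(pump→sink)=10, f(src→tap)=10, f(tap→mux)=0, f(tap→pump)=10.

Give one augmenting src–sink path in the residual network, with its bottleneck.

Residual along src→tap→mux→sink: src→tap: 3, tap→mux: 15, mux→sink: 8.
Bottleneck = min = 3.

src→tap→mux→sink, bottleneck 3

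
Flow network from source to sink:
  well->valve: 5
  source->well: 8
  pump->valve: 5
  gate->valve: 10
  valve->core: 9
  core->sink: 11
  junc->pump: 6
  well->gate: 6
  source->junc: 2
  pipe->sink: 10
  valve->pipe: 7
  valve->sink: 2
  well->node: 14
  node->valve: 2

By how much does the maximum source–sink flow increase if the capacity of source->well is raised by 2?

2

Original max flow = 10.
After raising cap(source->well), augmenting paths through that edge carry 2 more units.
New max flow = 12. Increase = 2.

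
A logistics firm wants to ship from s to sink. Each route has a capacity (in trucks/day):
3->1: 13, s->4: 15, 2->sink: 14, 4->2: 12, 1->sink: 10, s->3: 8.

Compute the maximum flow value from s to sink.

20

Augment s->4->2->sink: bottleneck 12. Total 12.
Augment s->3->1->sink: bottleneck 8. Total 20.
No augmenting path remains in the residual graph.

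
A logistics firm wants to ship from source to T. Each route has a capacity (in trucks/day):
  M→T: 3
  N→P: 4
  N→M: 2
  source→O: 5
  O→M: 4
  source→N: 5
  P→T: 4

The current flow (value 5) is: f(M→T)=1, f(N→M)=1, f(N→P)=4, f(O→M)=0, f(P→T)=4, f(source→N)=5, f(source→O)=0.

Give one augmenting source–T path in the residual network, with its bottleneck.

source→O→M→T, bottleneck 2

Residual along source→O→M→T: source→O: 5, O→M: 4, M→T: 2.
Bottleneck = min = 2.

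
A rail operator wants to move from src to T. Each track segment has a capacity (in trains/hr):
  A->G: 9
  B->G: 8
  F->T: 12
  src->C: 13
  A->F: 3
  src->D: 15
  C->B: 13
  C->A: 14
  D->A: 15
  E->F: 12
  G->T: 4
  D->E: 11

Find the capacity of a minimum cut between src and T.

16

Max flow = 16 (via 4 augmenting paths).
In the residual at optimum, the set reachable from src is {A, B, C, D, E, F, G, src}.
Cut edges: F->T (cap 12), G->T (cap 4). Sum = 16.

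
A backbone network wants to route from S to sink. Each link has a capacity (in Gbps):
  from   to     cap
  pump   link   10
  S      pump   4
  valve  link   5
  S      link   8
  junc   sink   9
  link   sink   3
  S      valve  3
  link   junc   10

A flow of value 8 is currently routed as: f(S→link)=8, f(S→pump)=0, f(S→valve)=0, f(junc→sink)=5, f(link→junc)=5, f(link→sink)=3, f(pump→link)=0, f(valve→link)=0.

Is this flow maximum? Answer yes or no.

No

Residual path S→pump→link→junc→sink has bottleneck 4 > 0.
Pushing 4 along it raises the flow to 12, so the given flow is not maximum.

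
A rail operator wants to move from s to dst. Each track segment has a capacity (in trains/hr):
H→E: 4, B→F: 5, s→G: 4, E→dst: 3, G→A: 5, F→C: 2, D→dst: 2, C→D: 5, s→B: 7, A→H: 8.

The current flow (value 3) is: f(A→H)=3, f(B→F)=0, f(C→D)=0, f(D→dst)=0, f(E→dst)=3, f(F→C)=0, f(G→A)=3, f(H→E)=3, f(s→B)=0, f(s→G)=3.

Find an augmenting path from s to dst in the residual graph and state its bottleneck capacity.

Residual along s→B→F→C→D→dst: s→B: 7, B→F: 5, F→C: 2, C→D: 5, D→dst: 2.
Bottleneck = min = 2.

s→B→F→C→D→dst, bottleneck 2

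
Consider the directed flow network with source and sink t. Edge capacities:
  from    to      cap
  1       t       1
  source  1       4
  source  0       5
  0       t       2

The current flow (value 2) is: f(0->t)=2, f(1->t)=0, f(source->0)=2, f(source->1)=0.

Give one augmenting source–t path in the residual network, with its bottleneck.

Residual along source->1->t: source->1: 4, 1->t: 1.
Bottleneck = min = 1.

source->1->t, bottleneck 1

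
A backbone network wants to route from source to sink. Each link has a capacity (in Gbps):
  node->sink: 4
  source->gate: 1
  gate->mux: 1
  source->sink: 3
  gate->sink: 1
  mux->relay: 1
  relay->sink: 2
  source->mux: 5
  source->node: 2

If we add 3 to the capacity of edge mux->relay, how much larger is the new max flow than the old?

Original max flow = 7.
After raising cap(mux->relay), augmenting paths through that edge carry 1 more unit.
New max flow = 8. Increase = 1.

1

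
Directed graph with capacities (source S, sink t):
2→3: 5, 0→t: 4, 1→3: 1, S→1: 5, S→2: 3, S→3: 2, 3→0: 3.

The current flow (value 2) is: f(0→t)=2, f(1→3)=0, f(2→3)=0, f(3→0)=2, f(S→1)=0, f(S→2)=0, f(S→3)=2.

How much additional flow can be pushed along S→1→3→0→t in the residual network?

Residual capacities along the path: S→1: 5, 1→3: 1, 3→0: 1, 0→t: 2.
Minimum is 1.

1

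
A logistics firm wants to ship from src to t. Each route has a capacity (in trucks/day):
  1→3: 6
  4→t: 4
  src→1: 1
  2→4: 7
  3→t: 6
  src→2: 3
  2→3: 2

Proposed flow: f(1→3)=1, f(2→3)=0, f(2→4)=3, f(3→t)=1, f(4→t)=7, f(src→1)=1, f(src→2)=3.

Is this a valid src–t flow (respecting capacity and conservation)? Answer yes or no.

No

Capacity violated on 4→t: flow 7 > capacity 4.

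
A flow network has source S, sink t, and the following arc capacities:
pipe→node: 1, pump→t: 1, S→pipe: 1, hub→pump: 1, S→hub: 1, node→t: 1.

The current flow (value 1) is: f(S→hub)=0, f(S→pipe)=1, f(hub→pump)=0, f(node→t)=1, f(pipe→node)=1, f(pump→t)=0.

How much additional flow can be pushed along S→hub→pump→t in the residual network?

Residual capacities along the path: S→hub: 1, hub→pump: 1, pump→t: 1.
Minimum is 1.

1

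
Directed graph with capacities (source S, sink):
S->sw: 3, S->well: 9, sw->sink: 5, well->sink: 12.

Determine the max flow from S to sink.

Augment S->well->sink: bottleneck 9. Total 9.
Augment S->sw->sink: bottleneck 3. Total 12.
No augmenting path remains in the residual graph.

12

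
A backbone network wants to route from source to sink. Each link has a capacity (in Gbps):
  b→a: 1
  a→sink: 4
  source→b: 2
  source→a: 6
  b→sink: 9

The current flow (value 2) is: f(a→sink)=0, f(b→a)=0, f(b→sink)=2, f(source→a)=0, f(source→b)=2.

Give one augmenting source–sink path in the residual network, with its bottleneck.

Residual along source→a→sink: source→a: 6, a→sink: 4.
Bottleneck = min = 4.

source→a→sink, bottleneck 4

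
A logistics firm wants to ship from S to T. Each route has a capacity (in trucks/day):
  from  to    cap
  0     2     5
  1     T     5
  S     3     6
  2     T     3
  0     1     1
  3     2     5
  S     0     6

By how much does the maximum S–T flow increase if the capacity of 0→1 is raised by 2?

Original max flow = 4.
After raising cap(0→1), augmenting paths through that edge carry 2 more units.
New max flow = 6. Increase = 2.

2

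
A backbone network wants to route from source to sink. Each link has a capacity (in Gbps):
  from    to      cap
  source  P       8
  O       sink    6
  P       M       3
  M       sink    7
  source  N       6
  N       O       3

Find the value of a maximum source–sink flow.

6

Augment source→N→O→sink: bottleneck 3. Total 3.
Augment source→P→M→sink: bottleneck 3. Total 6.
No augmenting path remains in the residual graph.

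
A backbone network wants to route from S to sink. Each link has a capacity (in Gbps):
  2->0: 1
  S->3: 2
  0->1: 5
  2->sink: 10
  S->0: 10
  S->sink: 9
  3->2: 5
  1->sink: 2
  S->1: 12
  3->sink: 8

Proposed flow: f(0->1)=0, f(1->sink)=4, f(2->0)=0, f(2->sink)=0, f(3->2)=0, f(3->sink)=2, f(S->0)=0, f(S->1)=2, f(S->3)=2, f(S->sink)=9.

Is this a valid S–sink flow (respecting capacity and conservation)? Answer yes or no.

No

Capacity violated on 1->sink: flow 4 > capacity 2.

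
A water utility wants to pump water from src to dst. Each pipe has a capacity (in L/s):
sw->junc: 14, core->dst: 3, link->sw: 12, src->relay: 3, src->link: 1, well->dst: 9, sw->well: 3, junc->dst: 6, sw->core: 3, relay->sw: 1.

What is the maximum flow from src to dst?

2

Augment src->link->sw->well->dst: bottleneck 1. Total 1.
Augment src->relay->sw->well->dst: bottleneck 1. Total 2.
No augmenting path remains in the residual graph.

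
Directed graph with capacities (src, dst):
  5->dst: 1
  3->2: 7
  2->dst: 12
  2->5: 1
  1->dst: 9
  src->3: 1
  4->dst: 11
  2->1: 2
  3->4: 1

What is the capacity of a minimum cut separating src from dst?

1

Max flow = 1 (via 1 augmenting path).
In the residual at optimum, the set reachable from src is {src}.
Cut edges: src->3 (cap 1). Sum = 1.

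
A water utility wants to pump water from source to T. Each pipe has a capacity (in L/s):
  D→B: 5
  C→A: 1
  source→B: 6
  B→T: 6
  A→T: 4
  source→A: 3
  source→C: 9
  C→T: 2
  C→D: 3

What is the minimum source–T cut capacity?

12

Max flow = 12 (via 4 augmenting paths).
In the residual at optimum, the set reachable from source is {B, C, D, source}.
Cut edges: source→A (cap 3), C→A (cap 1), C→T (cap 2), B→T (cap 6). Sum = 12.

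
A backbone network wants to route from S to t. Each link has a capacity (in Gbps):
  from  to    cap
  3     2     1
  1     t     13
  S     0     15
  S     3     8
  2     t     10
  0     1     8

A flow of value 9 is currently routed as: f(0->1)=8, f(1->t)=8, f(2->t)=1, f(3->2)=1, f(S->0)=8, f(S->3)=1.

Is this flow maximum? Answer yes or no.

Residual reachable from S: {0, 3, S}; t is not reachable.
Saturated cut: 0->1, 3->2 with total capacity 9 = current flow value. Flow is maximum.

Yes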